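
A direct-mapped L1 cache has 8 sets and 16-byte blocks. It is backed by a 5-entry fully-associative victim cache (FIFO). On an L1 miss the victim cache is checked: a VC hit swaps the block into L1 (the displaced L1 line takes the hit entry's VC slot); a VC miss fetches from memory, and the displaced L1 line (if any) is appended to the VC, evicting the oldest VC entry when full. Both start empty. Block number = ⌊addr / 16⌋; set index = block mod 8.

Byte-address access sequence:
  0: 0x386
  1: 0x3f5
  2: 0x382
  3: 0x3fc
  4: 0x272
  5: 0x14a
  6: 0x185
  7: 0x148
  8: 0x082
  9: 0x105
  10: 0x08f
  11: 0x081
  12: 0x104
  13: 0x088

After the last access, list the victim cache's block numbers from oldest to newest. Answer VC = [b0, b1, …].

VC = [63, 56, 24, 16]

  [0] addr=0x386 blk=56 s=0: MISS | VC []
  [1] addr=0x3f5 blk=63 s=7: MISS | VC []
  [2] addr=0x382 blk=56 s=0: L1-HIT | VC []
  [3] addr=0x3fc blk=63 s=7: L1-HIT | VC []
  [4] addr=0x272 blk=39 s=7: MISS | VC [63]
  [5] addr=0x14a blk=20 s=4: MISS | VC [63]
  [6] addr=0x185 blk=24 s=0: MISS | VC [63, 56]
  [7] addr=0x148 blk=20 s=4: L1-HIT | VC [63, 56]
  [8] addr=0x82 blk=8 s=0: MISS | VC [63, 56, 24]
  [9] addr=0x105 blk=16 s=0: MISS | VC [63, 56, 24, 8]
  [10] addr=0x8f blk=8 s=0: VC-HIT | VC [63, 56, 24, 16]
  [11] addr=0x81 blk=8 s=0: L1-HIT | VC [63, 56, 24, 16]
  [12] addr=0x104 blk=16 s=0: VC-HIT | VC [63, 56, 24, 8]
  [13] addr=0x88 blk=8 s=0: VC-HIT | VC [63, 56, 24, 16]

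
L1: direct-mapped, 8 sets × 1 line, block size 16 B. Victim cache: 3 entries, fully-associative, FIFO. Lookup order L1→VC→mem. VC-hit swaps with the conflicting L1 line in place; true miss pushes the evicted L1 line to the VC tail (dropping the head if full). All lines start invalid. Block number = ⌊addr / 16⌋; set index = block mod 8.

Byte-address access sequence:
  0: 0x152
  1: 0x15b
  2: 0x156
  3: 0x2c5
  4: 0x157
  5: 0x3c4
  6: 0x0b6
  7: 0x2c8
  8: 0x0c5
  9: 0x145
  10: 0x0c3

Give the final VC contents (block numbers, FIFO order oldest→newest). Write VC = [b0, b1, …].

VC = [60, 44, 20]

0: 0x152 (blk 21, set 5) → MISS  vc=[]
1: 0x15b (blk 21, set 5) → L1-HIT  vc=[]
2: 0x156 (blk 21, set 5) → L1-HIT  vc=[]
3: 0x2c5 (blk 44, set 4) → MISS  vc=[]
4: 0x157 (blk 21, set 5) → L1-HIT  vc=[]
5: 0x3c4 (blk 60, set 4) → MISS  vc=[44]
6: 0xb6 (blk 11, set 3) → MISS  vc=[44]
7: 0x2c8 (blk 44, set 4) → VC-HIT  vc=[60]
8: 0xc5 (blk 12, set 4) → MISS  vc=[60, 44]
9: 0x145 (blk 20, set 4) → MISS  vc=[60, 44, 12]
10: 0xc3 (blk 12, set 4) → VC-HIT  vc=[60, 44, 20]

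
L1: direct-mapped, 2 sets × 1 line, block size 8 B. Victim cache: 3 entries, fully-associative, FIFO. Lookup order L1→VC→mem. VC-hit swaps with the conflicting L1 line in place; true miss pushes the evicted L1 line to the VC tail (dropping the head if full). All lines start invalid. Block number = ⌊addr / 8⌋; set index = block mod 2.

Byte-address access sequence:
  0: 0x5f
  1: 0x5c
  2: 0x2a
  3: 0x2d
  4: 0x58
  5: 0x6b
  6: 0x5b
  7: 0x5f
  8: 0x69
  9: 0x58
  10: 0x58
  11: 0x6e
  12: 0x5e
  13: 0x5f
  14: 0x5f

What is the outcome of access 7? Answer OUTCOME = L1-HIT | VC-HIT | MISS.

0: 0x5f (blk 11, set 1) → MISS  vc=[]
1: 0x5c (blk 11, set 1) → L1-HIT  vc=[]
2: 0x2a (blk 5, set 1) → MISS  vc=[11]
3: 0x2d (blk 5, set 1) → L1-HIT  vc=[11]
4: 0x58 (blk 11, set 1) → VC-HIT  vc=[5]
5: 0x6b (blk 13, set 1) → MISS  vc=[5, 11]
6: 0x5b (blk 11, set 1) → VC-HIT  vc=[5, 13]
7: 0x5f (blk 11, set 1) → L1-HIT  vc=[5, 13]
8: 0x69 (blk 13, set 1) → VC-HIT  vc=[5, 11]
9: 0x58 (blk 11, set 1) → VC-HIT  vc=[5, 13]
10: 0x58 (blk 11, set 1) → L1-HIT  vc=[5, 13]
11: 0x6e (blk 13, set 1) → VC-HIT  vc=[5, 11]
12: 0x5e (blk 11, set 1) → VC-HIT  vc=[5, 13]
13: 0x5f (blk 11, set 1) → L1-HIT  vc=[5, 13]
14: 0x5f (blk 11, set 1) → L1-HIT  vc=[5, 13]

OUTCOME = L1-HIT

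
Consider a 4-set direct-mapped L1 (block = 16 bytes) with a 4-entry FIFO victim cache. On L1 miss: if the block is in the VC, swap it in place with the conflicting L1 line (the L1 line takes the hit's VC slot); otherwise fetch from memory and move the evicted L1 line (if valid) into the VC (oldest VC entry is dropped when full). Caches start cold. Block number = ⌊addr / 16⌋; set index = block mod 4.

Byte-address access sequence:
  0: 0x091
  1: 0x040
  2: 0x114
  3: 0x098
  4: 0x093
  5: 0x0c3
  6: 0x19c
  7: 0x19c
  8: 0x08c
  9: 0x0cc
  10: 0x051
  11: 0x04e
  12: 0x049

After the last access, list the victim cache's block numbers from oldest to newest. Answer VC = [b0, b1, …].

VC = [12, 9, 8, 25]

#0 0x91→b9/s1 MISS; vc=[]
#1 0x40→b4/s0 MISS; vc=[]
#2 0x114→b17/s1 MISS; vc=[9]
#3 0x98→b9/s1 VC-HIT; vc=[17]
#4 0x93→b9/s1 L1-HIT; vc=[17]
#5 0xc3→b12/s0 MISS; vc=[17,4]
#6 0x19c→b25/s1 MISS; vc=[17,4,9]
#7 0x19c→b25/s1 L1-HIT; vc=[17,4,9]
#8 0x8c→b8/s0 MISS; vc=[17,4,9,12]
#9 0xcc→b12/s0 VC-HIT; vc=[17,4,9,8]
#10 0x51→b5/s1 MISS; vc=[4,9,8,25]
#11 0x4e→b4/s0 VC-HIT; vc=[12,9,8,25]
#12 0x49→b4/s0 L1-HIT; vc=[12,9,8,25]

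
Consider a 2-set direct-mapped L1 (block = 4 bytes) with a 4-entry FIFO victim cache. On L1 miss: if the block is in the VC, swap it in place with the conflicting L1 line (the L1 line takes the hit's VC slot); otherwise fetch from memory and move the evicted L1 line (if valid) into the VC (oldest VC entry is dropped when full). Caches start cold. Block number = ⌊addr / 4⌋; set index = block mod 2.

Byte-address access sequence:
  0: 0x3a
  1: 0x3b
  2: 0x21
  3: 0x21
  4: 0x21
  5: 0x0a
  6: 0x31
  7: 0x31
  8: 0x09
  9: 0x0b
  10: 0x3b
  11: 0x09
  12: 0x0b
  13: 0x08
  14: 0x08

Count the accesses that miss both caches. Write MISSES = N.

  [0] addr=0x3a blk=14 s=0: MISS | VC []
  [1] addr=0x3b blk=14 s=0: L1-HIT | VC []
  [2] addr=0x21 blk=8 s=0: MISS | VC [14]
  [3] addr=0x21 blk=8 s=0: L1-HIT | VC [14]
  [4] addr=0x21 blk=8 s=0: L1-HIT | VC [14]
  [5] addr=0xa blk=2 s=0: MISS | VC [14, 8]
  [6] addr=0x31 blk=12 s=0: MISS | VC [14, 8, 2]
  [7] addr=0x31 blk=12 s=0: L1-HIT | VC [14, 8, 2]
  [8] addr=0x9 blk=2 s=0: VC-HIT | VC [14, 8, 12]
  [9] addr=0xb blk=2 s=0: L1-HIT | VC [14, 8, 12]
  [10] addr=0x3b blk=14 s=0: VC-HIT | VC [2, 8, 12]
  [11] addr=0x9 blk=2 s=0: VC-HIT | VC [14, 8, 12]
  [12] addr=0xb blk=2 s=0: L1-HIT | VC [14, 8, 12]
  [13] addr=0x8 blk=2 s=0: L1-HIT | VC [14, 8, 12]
  [14] addr=0x8 blk=2 s=0: L1-HIT | VC [14, 8, 12]

MISSES = 4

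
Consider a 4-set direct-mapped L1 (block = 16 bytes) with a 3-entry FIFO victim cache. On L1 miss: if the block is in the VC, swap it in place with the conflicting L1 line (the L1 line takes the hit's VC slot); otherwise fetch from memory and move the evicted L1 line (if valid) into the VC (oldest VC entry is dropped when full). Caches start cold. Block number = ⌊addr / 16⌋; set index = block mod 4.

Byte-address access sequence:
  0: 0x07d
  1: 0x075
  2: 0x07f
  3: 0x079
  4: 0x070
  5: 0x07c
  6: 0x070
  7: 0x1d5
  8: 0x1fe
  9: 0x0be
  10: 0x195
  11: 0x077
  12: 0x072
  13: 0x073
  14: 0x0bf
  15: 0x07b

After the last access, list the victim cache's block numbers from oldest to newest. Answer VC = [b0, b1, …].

VC = [11, 31, 29]

0: 0x7d (blk 7, set 3) → MISS  vc=[]
1: 0x75 (blk 7, set 3) → L1-HIT  vc=[]
2: 0x7f (blk 7, set 3) → L1-HIT  vc=[]
3: 0x79 (blk 7, set 3) → L1-HIT  vc=[]
4: 0x70 (blk 7, set 3) → L1-HIT  vc=[]
5: 0x7c (blk 7, set 3) → L1-HIT  vc=[]
6: 0x70 (blk 7, set 3) → L1-HIT  vc=[]
7: 0x1d5 (blk 29, set 1) → MISS  vc=[]
8: 0x1fe (blk 31, set 3) → MISS  vc=[7]
9: 0xbe (blk 11, set 3) → MISS  vc=[7, 31]
10: 0x195 (blk 25, set 1) → MISS  vc=[7, 31, 29]
11: 0x77 (blk 7, set 3) → VC-HIT  vc=[11, 31, 29]
12: 0x72 (blk 7, set 3) → L1-HIT  vc=[11, 31, 29]
13: 0x73 (blk 7, set 3) → L1-HIT  vc=[11, 31, 29]
14: 0xbf (blk 11, set 3) → VC-HIT  vc=[7, 31, 29]
15: 0x7b (blk 7, set 3) → VC-HIT  vc=[11, 31, 29]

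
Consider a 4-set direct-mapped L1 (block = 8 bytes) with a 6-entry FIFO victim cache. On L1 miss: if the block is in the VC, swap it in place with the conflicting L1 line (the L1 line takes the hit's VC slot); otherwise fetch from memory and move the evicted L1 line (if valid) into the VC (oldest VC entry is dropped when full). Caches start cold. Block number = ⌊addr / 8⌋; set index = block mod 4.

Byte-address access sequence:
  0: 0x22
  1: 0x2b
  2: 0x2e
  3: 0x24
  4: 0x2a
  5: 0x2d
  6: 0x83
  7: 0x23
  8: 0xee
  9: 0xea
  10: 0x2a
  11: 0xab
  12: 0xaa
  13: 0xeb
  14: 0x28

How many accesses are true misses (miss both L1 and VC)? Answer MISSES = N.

#0 0x22→b4/s0 MISS; vc=[]
#1 0x2b→b5/s1 MISS; vc=[]
#2 0x2e→b5/s1 L1-HIT; vc=[]
#3 0x24→b4/s0 L1-HIT; vc=[]
#4 0x2a→b5/s1 L1-HIT; vc=[]
#5 0x2d→b5/s1 L1-HIT; vc=[]
#6 0x83→b16/s0 MISS; vc=[4]
#7 0x23→b4/s0 VC-HIT; vc=[16]
#8 0xee→b29/s1 MISS; vc=[16,5]
#9 0xea→b29/s1 L1-HIT; vc=[16,5]
#10 0x2a→b5/s1 VC-HIT; vc=[16,29]
#11 0xab→b21/s1 MISS; vc=[16,29,5]
#12 0xaa→b21/s1 L1-HIT; vc=[16,29,5]
#13 0xeb→b29/s1 VC-HIT; vc=[16,21,5]
#14 0x28→b5/s1 VC-HIT; vc=[16,21,29]

MISSES = 5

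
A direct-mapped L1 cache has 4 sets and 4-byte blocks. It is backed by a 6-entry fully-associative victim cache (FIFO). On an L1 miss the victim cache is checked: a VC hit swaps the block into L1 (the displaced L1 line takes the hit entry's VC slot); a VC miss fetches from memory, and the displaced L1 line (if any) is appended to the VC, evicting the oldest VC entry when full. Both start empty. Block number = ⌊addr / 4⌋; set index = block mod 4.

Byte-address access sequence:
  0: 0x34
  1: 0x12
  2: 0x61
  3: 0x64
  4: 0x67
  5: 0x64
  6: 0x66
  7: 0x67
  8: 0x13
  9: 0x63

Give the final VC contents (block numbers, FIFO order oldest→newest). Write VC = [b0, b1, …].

  [0] addr=0x34 blk=13 s=1: MISS | VC []
  [1] addr=0x12 blk=4 s=0: MISS | VC []
  [2] addr=0x61 blk=24 s=0: MISS | VC [4]
  [3] addr=0x64 blk=25 s=1: MISS | VC [4, 13]
  [4] addr=0x67 blk=25 s=1: L1-HIT | VC [4, 13]
  [5] addr=0x64 blk=25 s=1: L1-HIT | VC [4, 13]
  [6] addr=0x66 blk=25 s=1: L1-HIT | VC [4, 13]
  [7] addr=0x67 blk=25 s=1: L1-HIT | VC [4, 13]
  [8] addr=0x13 blk=4 s=0: VC-HIT | VC [24, 13]
  [9] addr=0x63 blk=24 s=0: VC-HIT | VC [4, 13]

VC = [4, 13]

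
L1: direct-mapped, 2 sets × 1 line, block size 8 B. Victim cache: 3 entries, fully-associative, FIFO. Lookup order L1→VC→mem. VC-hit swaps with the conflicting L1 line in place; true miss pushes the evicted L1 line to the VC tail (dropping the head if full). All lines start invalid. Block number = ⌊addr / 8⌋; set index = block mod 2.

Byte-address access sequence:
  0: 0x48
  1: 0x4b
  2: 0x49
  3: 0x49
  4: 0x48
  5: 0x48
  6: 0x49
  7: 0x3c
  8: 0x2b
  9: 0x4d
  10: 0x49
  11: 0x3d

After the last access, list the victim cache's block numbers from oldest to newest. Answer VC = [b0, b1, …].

  [0] addr=0x48 blk=9 s=1: MISS | VC []
  [1] addr=0x4b blk=9 s=1: L1-HIT | VC []
  [2] addr=0x49 blk=9 s=1: L1-HIT | VC []
  [3] addr=0x49 blk=9 s=1: L1-HIT | VC []
  [4] addr=0x48 blk=9 s=1: L1-HIT | VC []
  [5] addr=0x48 blk=9 s=1: L1-HIT | VC []
  [6] addr=0x49 blk=9 s=1: L1-HIT | VC []
  [7] addr=0x3c blk=7 s=1: MISS | VC [9]
  [8] addr=0x2b blk=5 s=1: MISS | VC [9, 7]
  [9] addr=0x4d blk=9 s=1: VC-HIT | VC [5, 7]
  [10] addr=0x49 blk=9 s=1: L1-HIT | VC [5, 7]
  [11] addr=0x3d blk=7 s=1: VC-HIT | VC [5, 9]

VC = [5, 9]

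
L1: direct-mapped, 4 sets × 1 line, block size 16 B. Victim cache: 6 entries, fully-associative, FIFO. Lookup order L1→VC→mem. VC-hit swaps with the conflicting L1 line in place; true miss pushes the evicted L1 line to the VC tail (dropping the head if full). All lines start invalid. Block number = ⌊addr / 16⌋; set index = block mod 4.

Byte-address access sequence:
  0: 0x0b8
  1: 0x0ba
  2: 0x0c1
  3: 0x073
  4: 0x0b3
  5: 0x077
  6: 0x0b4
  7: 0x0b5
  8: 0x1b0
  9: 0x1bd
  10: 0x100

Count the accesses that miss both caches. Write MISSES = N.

  [0] addr=0xb8 blk=11 s=3: MISS | VC []
  [1] addr=0xba blk=11 s=3: L1-HIT | VC []
  [2] addr=0xc1 blk=12 s=0: MISS | VC []
  [3] addr=0x73 blk=7 s=3: MISS | VC [11]
  [4] addr=0xb3 blk=11 s=3: VC-HIT | VC [7]
  [5] addr=0x77 blk=7 s=3: VC-HIT | VC [11]
  [6] addr=0xb4 blk=11 s=3: VC-HIT | VC [7]
  [7] addr=0xb5 blk=11 s=3: L1-HIT | VC [7]
  [8] addr=0x1b0 blk=27 s=3: MISS | VC [7, 11]
  [9] addr=0x1bd blk=27 s=3: L1-HIT | VC [7, 11]
  [10] addr=0x100 blk=16 s=0: MISS | VC [7, 11, 12]

MISSES = 5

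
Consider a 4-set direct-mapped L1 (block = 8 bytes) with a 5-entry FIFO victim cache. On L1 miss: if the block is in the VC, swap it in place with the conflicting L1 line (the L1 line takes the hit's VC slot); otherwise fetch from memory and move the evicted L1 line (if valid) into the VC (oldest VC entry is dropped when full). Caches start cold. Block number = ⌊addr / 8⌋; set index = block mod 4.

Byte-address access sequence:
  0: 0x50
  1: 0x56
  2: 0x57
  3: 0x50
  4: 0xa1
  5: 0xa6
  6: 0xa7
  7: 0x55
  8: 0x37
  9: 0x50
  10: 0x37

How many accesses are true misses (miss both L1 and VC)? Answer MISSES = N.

  [0] addr=0x50 blk=10 s=2: MISS | VC []
  [1] addr=0x56 blk=10 s=2: L1-HIT | VC []
  [2] addr=0x57 blk=10 s=2: L1-HIT | VC []
  [3] addr=0x50 blk=10 s=2: L1-HIT | VC []
  [4] addr=0xa1 blk=20 s=0: MISS | VC []
  [5] addr=0xa6 blk=20 s=0: L1-HIT | VC []
  [6] addr=0xa7 blk=20 s=0: L1-HIT | VC []
  [7] addr=0x55 blk=10 s=2: L1-HIT | VC []
  [8] addr=0x37 blk=6 s=2: MISS | VC [10]
  [9] addr=0x50 blk=10 s=2: VC-HIT | VC [6]
  [10] addr=0x37 blk=6 s=2: VC-HIT | VC [10]

MISSES = 3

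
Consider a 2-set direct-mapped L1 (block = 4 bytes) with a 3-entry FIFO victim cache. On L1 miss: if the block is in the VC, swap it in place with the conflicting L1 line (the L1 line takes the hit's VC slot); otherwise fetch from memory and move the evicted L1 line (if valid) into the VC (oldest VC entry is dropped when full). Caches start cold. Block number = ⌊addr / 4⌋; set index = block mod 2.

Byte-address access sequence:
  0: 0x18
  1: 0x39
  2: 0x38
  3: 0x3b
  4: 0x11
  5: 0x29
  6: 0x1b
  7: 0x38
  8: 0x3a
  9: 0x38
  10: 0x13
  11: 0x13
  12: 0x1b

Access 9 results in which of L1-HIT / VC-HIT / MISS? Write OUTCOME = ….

OUTCOME = L1-HIT

0: 0x18 (blk 6, set 0) → MISS  vc=[]
1: 0x39 (blk 14, set 0) → MISS  vc=[6]
2: 0x38 (blk 14, set 0) → L1-HIT  vc=[6]
3: 0x3b (blk 14, set 0) → L1-HIT  vc=[6]
4: 0x11 (blk 4, set 0) → MISS  vc=[6, 14]
5: 0x29 (blk 10, set 0) → MISS  vc=[6, 14, 4]
6: 0x1b (blk 6, set 0) → VC-HIT  vc=[10, 14, 4]
7: 0x38 (blk 14, set 0) → VC-HIT  vc=[10, 6, 4]
8: 0x3a (blk 14, set 0) → L1-HIT  vc=[10, 6, 4]
9: 0x38 (blk 14, set 0) → L1-HIT  vc=[10, 6, 4]
10: 0x13 (blk 4, set 0) → VC-HIT  vc=[10, 6, 14]
11: 0x13 (blk 4, set 0) → L1-HIT  vc=[10, 6, 14]
12: 0x1b (blk 6, set 0) → VC-HIT  vc=[10, 4, 14]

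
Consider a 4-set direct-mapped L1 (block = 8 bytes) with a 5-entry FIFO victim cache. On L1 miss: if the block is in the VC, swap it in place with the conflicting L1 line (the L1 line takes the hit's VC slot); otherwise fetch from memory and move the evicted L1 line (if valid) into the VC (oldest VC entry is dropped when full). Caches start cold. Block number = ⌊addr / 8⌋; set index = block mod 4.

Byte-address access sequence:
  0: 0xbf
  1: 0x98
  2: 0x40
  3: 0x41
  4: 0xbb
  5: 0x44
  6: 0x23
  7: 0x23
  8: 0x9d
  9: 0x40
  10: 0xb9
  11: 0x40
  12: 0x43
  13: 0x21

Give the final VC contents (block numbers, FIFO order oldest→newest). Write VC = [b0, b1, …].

VC = [19, 8]

  [0] addr=0xbf blk=23 s=3: MISS | VC []
  [1] addr=0x98 blk=19 s=3: MISS | VC [23]
  [2] addr=0x40 blk=8 s=0: MISS | VC [23]
  [3] addr=0x41 blk=8 s=0: L1-HIT | VC [23]
  [4] addr=0xbb blk=23 s=3: VC-HIT | VC [19]
  [5] addr=0x44 blk=8 s=0: L1-HIT | VC [19]
  [6] addr=0x23 blk=4 s=0: MISS | VC [19, 8]
  [7] addr=0x23 blk=4 s=0: L1-HIT | VC [19, 8]
  [8] addr=0x9d blk=19 s=3: VC-HIT | VC [23, 8]
  [9] addr=0x40 blk=8 s=0: VC-HIT | VC [23, 4]
  [10] addr=0xb9 blk=23 s=3: VC-HIT | VC [19, 4]
  [11] addr=0x40 blk=8 s=0: L1-HIT | VC [19, 4]
  [12] addr=0x43 blk=8 s=0: L1-HIT | VC [19, 4]
  [13] addr=0x21 blk=4 s=0: VC-HIT | VC [19, 8]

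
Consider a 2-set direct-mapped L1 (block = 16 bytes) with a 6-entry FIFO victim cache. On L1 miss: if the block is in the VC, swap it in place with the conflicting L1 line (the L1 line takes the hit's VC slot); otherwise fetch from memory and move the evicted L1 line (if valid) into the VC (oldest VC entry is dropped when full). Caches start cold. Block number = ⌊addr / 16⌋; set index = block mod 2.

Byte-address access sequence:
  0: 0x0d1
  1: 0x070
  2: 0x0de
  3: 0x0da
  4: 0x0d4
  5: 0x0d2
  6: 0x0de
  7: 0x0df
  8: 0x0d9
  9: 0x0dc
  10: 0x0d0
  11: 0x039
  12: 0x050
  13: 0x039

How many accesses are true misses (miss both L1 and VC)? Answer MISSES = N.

MISSES = 4

#0 0xd1→b13/s1 MISS; vc=[]
#1 0x70→b7/s1 MISS; vc=[13]
#2 0xde→b13/s1 VC-HIT; vc=[7]
#3 0xda→b13/s1 L1-HIT; vc=[7]
#4 0xd4→b13/s1 L1-HIT; vc=[7]
#5 0xd2→b13/s1 L1-HIT; vc=[7]
#6 0xde→b13/s1 L1-HIT; vc=[7]
#7 0xdf→b13/s1 L1-HIT; vc=[7]
#8 0xd9→b13/s1 L1-HIT; vc=[7]
#9 0xdc→b13/s1 L1-HIT; vc=[7]
#10 0xd0→b13/s1 L1-HIT; vc=[7]
#11 0x39→b3/s1 MISS; vc=[7,13]
#12 0x50→b5/s1 MISS; vc=[7,13,3]
#13 0x39→b3/s1 VC-HIT; vc=[7,13,5]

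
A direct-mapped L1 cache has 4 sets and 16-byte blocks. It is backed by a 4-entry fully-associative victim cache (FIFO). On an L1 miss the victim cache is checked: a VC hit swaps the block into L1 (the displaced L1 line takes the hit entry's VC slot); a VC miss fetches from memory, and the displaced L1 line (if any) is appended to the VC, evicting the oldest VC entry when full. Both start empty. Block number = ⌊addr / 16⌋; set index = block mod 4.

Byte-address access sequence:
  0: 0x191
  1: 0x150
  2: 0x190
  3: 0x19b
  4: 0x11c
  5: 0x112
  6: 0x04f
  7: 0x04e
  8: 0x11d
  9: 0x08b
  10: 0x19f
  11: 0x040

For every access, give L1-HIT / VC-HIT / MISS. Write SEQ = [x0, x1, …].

SEQ = [MISS, MISS, VC-HIT, L1-HIT, MISS, L1-HIT, MISS, L1-HIT, L1-HIT, MISS, VC-HIT, VC-HIT]

0: 0x191 (blk 25, set 1) → MISS  vc=[]
1: 0x150 (blk 21, set 1) → MISS  vc=[25]
2: 0x190 (blk 25, set 1) → VC-HIT  vc=[21]
3: 0x19b (blk 25, set 1) → L1-HIT  vc=[21]
4: 0x11c (blk 17, set 1) → MISS  vc=[21, 25]
5: 0x112 (blk 17, set 1) → L1-HIT  vc=[21, 25]
6: 0x4f (blk 4, set 0) → MISS  vc=[21, 25]
7: 0x4e (blk 4, set 0) → L1-HIT  vc=[21, 25]
8: 0x11d (blk 17, set 1) → L1-HIT  vc=[21, 25]
9: 0x8b (blk 8, set 0) → MISS  vc=[21, 25, 4]
10: 0x19f (blk 25, set 1) → VC-HIT  vc=[21, 17, 4]
11: 0x40 (blk 4, set 0) → VC-HIT  vc=[21, 17, 8]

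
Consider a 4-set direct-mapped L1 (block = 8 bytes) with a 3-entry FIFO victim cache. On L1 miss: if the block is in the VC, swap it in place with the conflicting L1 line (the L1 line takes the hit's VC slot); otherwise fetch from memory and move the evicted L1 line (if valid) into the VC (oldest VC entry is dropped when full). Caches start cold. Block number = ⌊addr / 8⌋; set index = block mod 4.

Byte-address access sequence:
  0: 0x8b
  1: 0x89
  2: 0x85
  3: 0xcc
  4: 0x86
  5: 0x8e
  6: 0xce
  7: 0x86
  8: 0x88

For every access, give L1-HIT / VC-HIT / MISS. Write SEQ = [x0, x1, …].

  [0] addr=0x8b blk=17 s=1: MISS | VC []
  [1] addr=0x89 blk=17 s=1: L1-HIT | VC []
  [2] addr=0x85 blk=16 s=0: MISS | VC []
  [3] addr=0xcc blk=25 s=1: MISS | VC [17]
  [4] addr=0x86 blk=16 s=0: L1-HIT | VC [17]
  [5] addr=0x8e blk=17 s=1: VC-HIT | VC [25]
  [6] addr=0xce blk=25 s=1: VC-HIT | VC [17]
  [7] addr=0x86 blk=16 s=0: L1-HIT | VC [17]
  [8] addr=0x88 blk=17 s=1: VC-HIT | VC [25]

SEQ = [MISS, L1-HIT, MISS, MISS, L1-HIT, VC-HIT, VC-HIT, L1-HIT, VC-HIT]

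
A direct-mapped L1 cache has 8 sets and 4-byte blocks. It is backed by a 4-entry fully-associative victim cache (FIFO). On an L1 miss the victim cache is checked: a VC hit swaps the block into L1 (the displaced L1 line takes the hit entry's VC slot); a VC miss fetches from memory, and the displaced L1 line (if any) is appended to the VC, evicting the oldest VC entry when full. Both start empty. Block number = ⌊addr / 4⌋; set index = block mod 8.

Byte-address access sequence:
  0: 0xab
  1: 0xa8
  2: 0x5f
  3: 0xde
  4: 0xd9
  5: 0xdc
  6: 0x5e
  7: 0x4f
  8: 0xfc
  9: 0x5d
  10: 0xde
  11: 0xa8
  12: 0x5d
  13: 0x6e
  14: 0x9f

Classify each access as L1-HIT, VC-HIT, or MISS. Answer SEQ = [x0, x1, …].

  [0] addr=0xab blk=42 s=2: MISS | VC []
  [1] addr=0xa8 blk=42 s=2: L1-HIT | VC []
  [2] addr=0x5f blk=23 s=7: MISS | VC []
  [3] addr=0xde blk=55 s=7: MISS | VC [23]
  [4] addr=0xd9 blk=54 s=6: MISS | VC [23]
  [5] addr=0xdc blk=55 s=7: L1-HIT | VC [23]
  [6] addr=0x5e blk=23 s=7: VC-HIT | VC [55]
  [7] addr=0x4f blk=19 s=3: MISS | VC [55]
  [8] addr=0xfc blk=63 s=7: MISS | VC [55, 23]
  [9] addr=0x5d blk=23 s=7: VC-HIT | VC [55, 63]
  [10] addr=0xde blk=55 s=7: VC-HIT | VC [23, 63]
  [11] addr=0xa8 blk=42 s=2: L1-HIT | VC [23, 63]
  [12] addr=0x5d blk=23 s=7: VC-HIT | VC [55, 63]
  [13] addr=0x6e blk=27 s=3: MISS | VC [55, 63, 19]
  [14] addr=0x9f blk=39 s=7: MISS | VC [55, 63, 19, 23]

SEQ = [MISS, L1-HIT, MISS, MISS, MISS, L1-HIT, VC-HIT, MISS, MISS, VC-HIT, VC-HIT, L1-HIT, VC-HIT, MISS, MISS]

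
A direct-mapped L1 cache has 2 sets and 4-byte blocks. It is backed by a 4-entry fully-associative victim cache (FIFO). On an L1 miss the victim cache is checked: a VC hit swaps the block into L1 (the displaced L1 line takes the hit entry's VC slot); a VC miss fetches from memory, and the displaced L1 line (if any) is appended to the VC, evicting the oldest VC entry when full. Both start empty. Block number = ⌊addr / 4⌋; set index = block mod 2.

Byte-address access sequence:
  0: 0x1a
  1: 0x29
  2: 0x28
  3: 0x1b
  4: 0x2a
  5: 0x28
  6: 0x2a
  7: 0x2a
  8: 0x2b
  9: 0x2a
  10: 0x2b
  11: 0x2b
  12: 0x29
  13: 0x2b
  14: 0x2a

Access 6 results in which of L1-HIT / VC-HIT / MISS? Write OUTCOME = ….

OUTCOME = L1-HIT

  [0] addr=0x1a blk=6 s=0: MISS | VC []
  [1] addr=0x29 blk=10 s=0: MISS | VC [6]
  [2] addr=0x28 blk=10 s=0: L1-HIT | VC [6]
  [3] addr=0x1b blk=6 s=0: VC-HIT | VC [10]
  [4] addr=0x2a blk=10 s=0: VC-HIT | VC [6]
  [5] addr=0x28 blk=10 s=0: L1-HIT | VC [6]
  [6] addr=0x2a blk=10 s=0: L1-HIT | VC [6]
  [7] addr=0x2a blk=10 s=0: L1-HIT | VC [6]
  [8] addr=0x2b blk=10 s=0: L1-HIT | VC [6]
  [9] addr=0x2a blk=10 s=0: L1-HIT | VC [6]
  [10] addr=0x2b blk=10 s=0: L1-HIT | VC [6]
  [11] addr=0x2b blk=10 s=0: L1-HIT | VC [6]
  [12] addr=0x29 blk=10 s=0: L1-HIT | VC [6]
  [13] addr=0x2b blk=10 s=0: L1-HIT | VC [6]
  [14] addr=0x2a blk=10 s=0: L1-HIT | VC [6]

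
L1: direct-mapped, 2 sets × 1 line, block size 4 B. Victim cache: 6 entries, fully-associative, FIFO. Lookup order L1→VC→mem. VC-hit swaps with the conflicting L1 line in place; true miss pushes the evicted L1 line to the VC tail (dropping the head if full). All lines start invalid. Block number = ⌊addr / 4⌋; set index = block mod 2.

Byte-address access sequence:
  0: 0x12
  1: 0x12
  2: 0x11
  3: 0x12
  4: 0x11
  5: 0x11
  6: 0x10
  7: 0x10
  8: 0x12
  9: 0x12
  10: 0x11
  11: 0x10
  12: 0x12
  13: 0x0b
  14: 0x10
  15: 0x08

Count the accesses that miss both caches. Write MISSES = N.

0: 0x12 (blk 4, set 0) → MISS  vc=[]
1: 0x12 (blk 4, set 0) → L1-HIT  vc=[]
2: 0x11 (blk 4, set 0) → L1-HIT  vc=[]
3: 0x12 (blk 4, set 0) → L1-HIT  vc=[]
4: 0x11 (blk 4, set 0) → L1-HIT  vc=[]
5: 0x11 (blk 4, set 0) → L1-HIT  vc=[]
6: 0x10 (blk 4, set 0) → L1-HIT  vc=[]
7: 0x10 (blk 4, set 0) → L1-HIT  vc=[]
8: 0x12 (blk 4, set 0) → L1-HIT  vc=[]
9: 0x12 (blk 4, set 0) → L1-HIT  vc=[]
10: 0x11 (blk 4, set 0) → L1-HIT  vc=[]
11: 0x10 (blk 4, set 0) → L1-HIT  vc=[]
12: 0x12 (blk 4, set 0) → L1-HIT  vc=[]
13: 0xb (blk 2, set 0) → MISS  vc=[4]
14: 0x10 (blk 4, set 0) → VC-HIT  vc=[2]
15: 0x8 (blk 2, set 0) → VC-HIT  vc=[4]

MISSES = 2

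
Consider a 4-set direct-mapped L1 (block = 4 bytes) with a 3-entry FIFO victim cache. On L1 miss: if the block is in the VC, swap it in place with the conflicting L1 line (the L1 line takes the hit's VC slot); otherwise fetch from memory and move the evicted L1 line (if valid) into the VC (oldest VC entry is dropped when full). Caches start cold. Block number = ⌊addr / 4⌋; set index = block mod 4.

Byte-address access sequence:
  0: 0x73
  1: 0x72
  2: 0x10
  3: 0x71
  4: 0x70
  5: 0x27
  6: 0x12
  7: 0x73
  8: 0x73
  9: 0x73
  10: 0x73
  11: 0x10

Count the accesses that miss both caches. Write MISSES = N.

MISSES = 3

  [0] addr=0x73 blk=28 s=0: MISS | VC []
  [1] addr=0x72 blk=28 s=0: L1-HIT | VC []
  [2] addr=0x10 blk=4 s=0: MISS | VC [28]
  [3] addr=0x71 blk=28 s=0: VC-HIT | VC [4]
  [4] addr=0x70 blk=28 s=0: L1-HIT | VC [4]
  [5] addr=0x27 blk=9 s=1: MISS | VC [4]
  [6] addr=0x12 blk=4 s=0: VC-HIT | VC [28]
  [7] addr=0x73 blk=28 s=0: VC-HIT | VC [4]
  [8] addr=0x73 blk=28 s=0: L1-HIT | VC [4]
  [9] addr=0x73 blk=28 s=0: L1-HIT | VC [4]
  [10] addr=0x73 blk=28 s=0: L1-HIT | VC [4]
  [11] addr=0x10 blk=4 s=0: VC-HIT | VC [28]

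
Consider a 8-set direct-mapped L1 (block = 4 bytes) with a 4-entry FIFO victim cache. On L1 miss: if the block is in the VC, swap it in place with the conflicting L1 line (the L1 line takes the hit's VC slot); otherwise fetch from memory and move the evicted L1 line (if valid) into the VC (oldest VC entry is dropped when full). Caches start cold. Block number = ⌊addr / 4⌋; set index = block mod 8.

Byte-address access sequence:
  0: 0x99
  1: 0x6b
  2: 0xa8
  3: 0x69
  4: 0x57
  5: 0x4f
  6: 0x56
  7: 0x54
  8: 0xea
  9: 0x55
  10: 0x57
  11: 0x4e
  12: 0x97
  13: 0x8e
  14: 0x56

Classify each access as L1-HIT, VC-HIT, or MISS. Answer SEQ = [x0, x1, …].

#0 0x99→b38/s6 MISS; vc=[]
#1 0x6b→b26/s2 MISS; vc=[]
#2 0xa8→b42/s2 MISS; vc=[26]
#3 0x69→b26/s2 VC-HIT; vc=[42]
#4 0x57→b21/s5 MISS; vc=[42]
#5 0x4f→b19/s3 MISS; vc=[42]
#6 0x56→b21/s5 L1-HIT; vc=[42]
#7 0x54→b21/s5 L1-HIT; vc=[42]
#8 0xea→b58/s2 MISS; vc=[42,26]
#9 0x55→b21/s5 L1-HIT; vc=[42,26]
#10 0x57→b21/s5 L1-HIT; vc=[42,26]
#11 0x4e→b19/s3 L1-HIT; vc=[42,26]
#12 0x97→b37/s5 MISS; vc=[42,26,21]
#13 0x8e→b35/s3 MISS; vc=[42,26,21,19]
#14 0x56→b21/s5 VC-HIT; vc=[42,26,37,19]

SEQ = [MISS, MISS, MISS, VC-HIT, MISS, MISS, L1-HIT, L1-HIT, MISS, L1-HIT, L1-HIT, L1-HIT, MISS, MISS, VC-HIT]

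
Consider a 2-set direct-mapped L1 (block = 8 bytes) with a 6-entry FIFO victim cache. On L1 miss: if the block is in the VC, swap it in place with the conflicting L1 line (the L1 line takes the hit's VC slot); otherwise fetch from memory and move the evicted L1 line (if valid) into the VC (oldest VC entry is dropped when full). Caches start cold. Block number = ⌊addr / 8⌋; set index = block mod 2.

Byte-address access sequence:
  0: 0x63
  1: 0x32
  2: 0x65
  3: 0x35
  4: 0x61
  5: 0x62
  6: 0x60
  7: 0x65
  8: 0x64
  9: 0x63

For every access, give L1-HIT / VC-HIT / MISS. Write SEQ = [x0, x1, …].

#0 0x63→b12/s0 MISS; vc=[]
#1 0x32→b6/s0 MISS; vc=[12]
#2 0x65→b12/s0 VC-HIT; vc=[6]
#3 0x35→b6/s0 VC-HIT; vc=[12]
#4 0x61→b12/s0 VC-HIT; vc=[6]
#5 0x62→b12/s0 L1-HIT; vc=[6]
#6 0x60→b12/s0 L1-HIT; vc=[6]
#7 0x65→b12/s0 L1-HIT; vc=[6]
#8 0x64→b12/s0 L1-HIT; vc=[6]
#9 0x63→b12/s0 L1-HIT; vc=[6]

SEQ = [MISS, MISS, VC-HIT, VC-HIT, VC-HIT, L1-HIT, L1-HIT, L1-HIT, L1-HIT, L1-HIT]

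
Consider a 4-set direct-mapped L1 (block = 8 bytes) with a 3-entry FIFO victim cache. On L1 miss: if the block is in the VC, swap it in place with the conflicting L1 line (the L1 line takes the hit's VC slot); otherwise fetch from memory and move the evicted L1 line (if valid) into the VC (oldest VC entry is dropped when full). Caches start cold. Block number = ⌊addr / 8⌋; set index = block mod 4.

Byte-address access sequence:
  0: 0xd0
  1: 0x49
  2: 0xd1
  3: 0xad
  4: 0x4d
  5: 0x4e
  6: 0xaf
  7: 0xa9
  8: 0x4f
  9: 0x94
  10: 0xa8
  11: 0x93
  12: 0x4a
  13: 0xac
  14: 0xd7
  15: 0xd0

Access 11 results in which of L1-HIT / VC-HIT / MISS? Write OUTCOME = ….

#0 0xd0→b26/s2 MISS; vc=[]
#1 0x49→b9/s1 MISS; vc=[]
#2 0xd1→b26/s2 L1-HIT; vc=[]
#3 0xad→b21/s1 MISS; vc=[9]
#4 0x4d→b9/s1 VC-HIT; vc=[21]
#5 0x4e→b9/s1 L1-HIT; vc=[21]
#6 0xaf→b21/s1 VC-HIT; vc=[9]
#7 0xa9→b21/s1 L1-HIT; vc=[9]
#8 0x4f→b9/s1 VC-HIT; vc=[21]
#9 0x94→b18/s2 MISS; vc=[21,26]
#10 0xa8→b21/s1 VC-HIT; vc=[9,26]
#11 0x93→b18/s2 L1-HIT; vc=[9,26]
#12 0x4a→b9/s1 VC-HIT; vc=[21,26]
#13 0xac→b21/s1 VC-HIT; vc=[9,26]
#14 0xd7→b26/s2 VC-HIT; vc=[9,18]
#15 0xd0→b26/s2 L1-HIT; vc=[9,18]

OUTCOME = L1-HIT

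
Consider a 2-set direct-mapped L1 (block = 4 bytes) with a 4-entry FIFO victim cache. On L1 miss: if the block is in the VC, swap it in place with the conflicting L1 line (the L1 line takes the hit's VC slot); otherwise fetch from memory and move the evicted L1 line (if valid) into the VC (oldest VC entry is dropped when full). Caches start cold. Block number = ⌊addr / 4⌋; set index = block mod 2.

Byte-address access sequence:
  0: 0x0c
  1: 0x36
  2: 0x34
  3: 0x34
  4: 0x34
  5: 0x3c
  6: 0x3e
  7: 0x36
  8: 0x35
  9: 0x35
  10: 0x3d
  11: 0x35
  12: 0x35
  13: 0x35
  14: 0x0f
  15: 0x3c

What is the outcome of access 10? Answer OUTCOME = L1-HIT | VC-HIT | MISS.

0: 0xc (blk 3, set 1) → MISS  vc=[]
1: 0x36 (blk 13, set 1) → MISS  vc=[3]
2: 0x34 (blk 13, set 1) → L1-HIT  vc=[3]
3: 0x34 (blk 13, set 1) → L1-HIT  vc=[3]
4: 0x34 (blk 13, set 1) → L1-HIT  vc=[3]
5: 0x3c (blk 15, set 1) → MISS  vc=[3, 13]
6: 0x3e (blk 15, set 1) → L1-HIT  vc=[3, 13]
7: 0x36 (blk 13, set 1) → VC-HIT  vc=[3, 15]
8: 0x35 (blk 13, set 1) → L1-HIT  vc=[3, 15]
9: 0x35 (blk 13, set 1) → L1-HIT  vc=[3, 15]
10: 0x3d (blk 15, set 1) → VC-HIT  vc=[3, 13]
11: 0x35 (blk 13, set 1) → VC-HIT  vc=[3, 15]
12: 0x35 (blk 13, set 1) → L1-HIT  vc=[3, 15]
13: 0x35 (blk 13, set 1) → L1-HIT  vc=[3, 15]
14: 0xf (blk 3, set 1) → VC-HIT  vc=[13, 15]
15: 0x3c (blk 15, set 1) → VC-HIT  vc=[13, 3]

OUTCOME = VC-HIT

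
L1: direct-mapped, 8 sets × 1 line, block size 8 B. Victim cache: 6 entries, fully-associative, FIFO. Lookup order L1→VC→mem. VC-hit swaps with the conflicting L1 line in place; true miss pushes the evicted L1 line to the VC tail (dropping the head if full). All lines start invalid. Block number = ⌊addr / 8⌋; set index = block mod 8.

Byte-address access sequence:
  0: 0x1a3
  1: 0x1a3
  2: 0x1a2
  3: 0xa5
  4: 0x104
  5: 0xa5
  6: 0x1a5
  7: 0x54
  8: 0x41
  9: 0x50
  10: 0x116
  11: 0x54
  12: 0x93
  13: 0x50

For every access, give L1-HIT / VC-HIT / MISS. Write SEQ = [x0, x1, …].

SEQ = [MISS, L1-HIT, L1-HIT, MISS, MISS, L1-HIT, VC-HIT, MISS, MISS, L1-HIT, MISS, VC-HIT, MISS, VC-HIT]

  [0] addr=0x1a3 blk=52 s=4: MISS | VC []
  [1] addr=0x1a3 blk=52 s=4: L1-HIT | VC []
  [2] addr=0x1a2 blk=52 s=4: L1-HIT | VC []
  [3] addr=0xa5 blk=20 s=4: MISS | VC [52]
  [4] addr=0x104 blk=32 s=0: MISS | VC [52]
  [5] addr=0xa5 blk=20 s=4: L1-HIT | VC [52]
  [6] addr=0x1a5 blk=52 s=4: VC-HIT | VC [20]
  [7] addr=0x54 blk=10 s=2: MISS | VC [20]
  [8] addr=0x41 blk=8 s=0: MISS | VC [20, 32]
  [9] addr=0x50 blk=10 s=2: L1-HIT | VC [20, 32]
  [10] addr=0x116 blk=34 s=2: MISS | VC [20, 32, 10]
  [11] addr=0x54 blk=10 s=2: VC-HIT | VC [20, 32, 34]
  [12] addr=0x93 blk=18 s=2: MISS | VC [20, 32, 34, 10]
  [13] addr=0x50 blk=10 s=2: VC-HIT | VC [20, 32, 34, 18]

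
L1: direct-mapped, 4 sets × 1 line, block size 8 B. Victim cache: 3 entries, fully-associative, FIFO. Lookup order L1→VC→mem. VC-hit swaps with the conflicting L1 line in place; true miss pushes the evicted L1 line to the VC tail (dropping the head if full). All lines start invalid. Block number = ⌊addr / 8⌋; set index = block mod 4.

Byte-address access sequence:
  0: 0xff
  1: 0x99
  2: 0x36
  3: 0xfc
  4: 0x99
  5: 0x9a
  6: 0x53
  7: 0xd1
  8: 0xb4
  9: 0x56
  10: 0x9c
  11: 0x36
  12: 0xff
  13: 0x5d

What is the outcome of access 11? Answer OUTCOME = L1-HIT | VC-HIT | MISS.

#0 0xff→b31/s3 MISS; vc=[]
#1 0x99→b19/s3 MISS; vc=[31]
#2 0x36→b6/s2 MISS; vc=[31]
#3 0xfc→b31/s3 VC-HIT; vc=[19]
#4 0x99→b19/s3 VC-HIT; vc=[31]
#5 0x9a→b19/s3 L1-HIT; vc=[31]
#6 0x53→b10/s2 MISS; vc=[31,6]
#7 0xd1→b26/s2 MISS; vc=[31,6,10]
#8 0xb4→b22/s2 MISS; vc=[6,10,26]
#9 0x56→b10/s2 VC-HIT; vc=[6,22,26]
#10 0x9c→b19/s3 L1-HIT; vc=[6,22,26]
#11 0x36→b6/s2 VC-HIT; vc=[10,22,26]
#12 0xff→b31/s3 MISS; vc=[22,26,19]
#13 0x5d→b11/s3 MISS; vc=[26,19,31]

OUTCOME = VC-HIT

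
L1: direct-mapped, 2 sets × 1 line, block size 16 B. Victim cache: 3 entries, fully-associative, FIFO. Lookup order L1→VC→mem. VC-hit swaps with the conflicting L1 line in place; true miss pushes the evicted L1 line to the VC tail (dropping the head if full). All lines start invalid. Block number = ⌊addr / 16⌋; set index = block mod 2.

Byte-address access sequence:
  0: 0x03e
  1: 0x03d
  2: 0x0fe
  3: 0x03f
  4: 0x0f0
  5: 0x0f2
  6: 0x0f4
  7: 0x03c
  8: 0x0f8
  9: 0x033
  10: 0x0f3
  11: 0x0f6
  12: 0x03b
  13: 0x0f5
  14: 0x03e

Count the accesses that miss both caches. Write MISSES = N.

#0 0x3e→b3/s1 MISS; vc=[]
#1 0x3d→b3/s1 L1-HIT; vc=[]
#2 0xfe→b15/s1 MISS; vc=[3]
#3 0x3f→b3/s1 VC-HIT; vc=[15]
#4 0xf0→b15/s1 VC-HIT; vc=[3]
#5 0xf2→b15/s1 L1-HIT; vc=[3]
#6 0xf4→b15/s1 L1-HIT; vc=[3]
#7 0x3c→b3/s1 VC-HIT; vc=[15]
#8 0xf8→b15/s1 VC-HIT; vc=[3]
#9 0x33→b3/s1 VC-HIT; vc=[15]
#10 0xf3→b15/s1 VC-HIT; vc=[3]
#11 0xf6→b15/s1 L1-HIT; vc=[3]
#12 0x3b→b3/s1 VC-HIT; vc=[15]
#13 0xf5→b15/s1 VC-HIT; vc=[3]
#14 0x3e→b3/s1 VC-HIT; vc=[15]

MISSES = 2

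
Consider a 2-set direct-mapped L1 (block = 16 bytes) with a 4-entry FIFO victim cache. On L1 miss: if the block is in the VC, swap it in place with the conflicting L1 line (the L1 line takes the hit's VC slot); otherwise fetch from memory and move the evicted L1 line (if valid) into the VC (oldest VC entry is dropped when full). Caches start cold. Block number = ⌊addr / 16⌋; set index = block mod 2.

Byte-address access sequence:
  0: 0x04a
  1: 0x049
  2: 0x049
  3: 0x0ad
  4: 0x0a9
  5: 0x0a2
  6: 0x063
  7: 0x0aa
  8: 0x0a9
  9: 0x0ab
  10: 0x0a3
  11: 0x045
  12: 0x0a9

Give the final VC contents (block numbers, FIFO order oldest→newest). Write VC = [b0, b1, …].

  [0] addr=0x4a blk=4 s=0: MISS | VC []
  [1] addr=0x49 blk=4 s=0: L1-HIT | VC []
  [2] addr=0x49 blk=4 s=0: L1-HIT | VC []
  [3] addr=0xad blk=10 s=0: MISS | VC [4]
  [4] addr=0xa9 blk=10 s=0: L1-HIT | VC [4]
  [5] addr=0xa2 blk=10 s=0: L1-HIT | VC [4]
  [6] addr=0x63 blk=6 s=0: MISS | VC [4, 10]
  [7] addr=0xaa blk=10 s=0: VC-HIT | VC [4, 6]
  [8] addr=0xa9 blk=10 s=0: L1-HIT | VC [4, 6]
  [9] addr=0xab blk=10 s=0: L1-HIT | VC [4, 6]
  [10] addr=0xa3 blk=10 s=0: L1-HIT | VC [4, 6]
  [11] addr=0x45 blk=4 s=0: VC-HIT | VC [10, 6]
  [12] addr=0xa9 blk=10 s=0: VC-HIT | VC [4, 6]

VC = [4, 6]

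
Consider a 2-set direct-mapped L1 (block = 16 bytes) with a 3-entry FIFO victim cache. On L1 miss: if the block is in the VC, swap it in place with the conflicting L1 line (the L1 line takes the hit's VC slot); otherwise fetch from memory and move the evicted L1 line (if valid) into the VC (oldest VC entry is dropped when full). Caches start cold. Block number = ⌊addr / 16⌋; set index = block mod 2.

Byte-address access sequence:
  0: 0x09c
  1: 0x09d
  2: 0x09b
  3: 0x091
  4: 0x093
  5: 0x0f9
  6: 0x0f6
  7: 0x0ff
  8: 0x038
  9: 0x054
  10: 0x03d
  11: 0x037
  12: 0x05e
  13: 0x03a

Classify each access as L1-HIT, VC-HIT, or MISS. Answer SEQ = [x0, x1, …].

0: 0x9c (blk 9, set 1) → MISS  vc=[]
1: 0x9d (blk 9, set 1) → L1-HIT  vc=[]
2: 0x9b (blk 9, set 1) → L1-HIT  vc=[]
3: 0x91 (blk 9, set 1) → L1-HIT  vc=[]
4: 0x93 (blk 9, set 1) → L1-HIT  vc=[]
5: 0xf9 (blk 15, set 1) → MISS  vc=[9]
6: 0xf6 (blk 15, set 1) → L1-HIT  vc=[9]
7: 0xff (blk 15, set 1) → L1-HIT  vc=[9]
8: 0x38 (blk 3, set 1) → MISS  vc=[9, 15]
9: 0x54 (blk 5, set 1) → MISS  vc=[9, 15, 3]
10: 0x3d (blk 3, set 1) → VC-HIT  vc=[9, 15, 5]
11: 0x37 (blk 3, set 1) → L1-HIT  vc=[9, 15, 5]
12: 0x5e (blk 5, set 1) → VC-HIT  vc=[9, 15, 3]
13: 0x3a (blk 3, set 1) → VC-HIT  vc=[9, 15, 5]

SEQ = [MISS, L1-HIT, L1-HIT, L1-HIT, L1-HIT, MISS, L1-HIT, L1-HIT, MISS, MISS, VC-HIT, L1-HIT, VC-HIT, VC-HIT]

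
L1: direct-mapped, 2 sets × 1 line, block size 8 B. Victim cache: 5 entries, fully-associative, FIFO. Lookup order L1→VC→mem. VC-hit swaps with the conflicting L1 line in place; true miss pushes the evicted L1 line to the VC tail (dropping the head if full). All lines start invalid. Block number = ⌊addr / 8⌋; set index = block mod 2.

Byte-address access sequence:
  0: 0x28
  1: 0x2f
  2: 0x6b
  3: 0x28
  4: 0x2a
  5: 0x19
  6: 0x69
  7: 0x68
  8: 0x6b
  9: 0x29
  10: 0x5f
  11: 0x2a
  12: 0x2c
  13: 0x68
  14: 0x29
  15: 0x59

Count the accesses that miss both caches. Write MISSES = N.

  [0] addr=0x28 blk=5 s=1: MISS | VC []
  [1] addr=0x2f blk=5 s=1: L1-HIT | VC []
  [2] addr=0x6b blk=13 s=1: MISS | VC [5]
  [3] addr=0x28 blk=5 s=1: VC-HIT | VC [13]
  [4] addr=0x2a blk=5 s=1: L1-HIT | VC [13]
  [5] addr=0x19 blk=3 s=1: MISS | VC [13, 5]
  [6] addr=0x69 blk=13 s=1: VC-HIT | VC [3, 5]
  [7] addr=0x68 blk=13 s=1: L1-HIT | VC [3, 5]
  [8] addr=0x6b blk=13 s=1: L1-HIT | VC [3, 5]
  [9] addr=0x29 blk=5 s=1: VC-HIT | VC [3, 13]
  [10] addr=0x5f blk=11 s=1: MISS | VC [3, 13, 5]
  [11] addr=0x2a blk=5 s=1: VC-HIT | VC [3, 13, 11]
  [12] addr=0x2c blk=5 s=1: L1-HIT | VC [3, 13, 11]
  [13] addr=0x68 blk=13 s=1: VC-HIT | VC [3, 5, 11]
  [14] addr=0x29 blk=5 s=1: VC-HIT | VC [3, 13, 11]
  [15] addr=0x59 blk=11 s=1: VC-HIT | VC [3, 13, 5]

MISSES = 4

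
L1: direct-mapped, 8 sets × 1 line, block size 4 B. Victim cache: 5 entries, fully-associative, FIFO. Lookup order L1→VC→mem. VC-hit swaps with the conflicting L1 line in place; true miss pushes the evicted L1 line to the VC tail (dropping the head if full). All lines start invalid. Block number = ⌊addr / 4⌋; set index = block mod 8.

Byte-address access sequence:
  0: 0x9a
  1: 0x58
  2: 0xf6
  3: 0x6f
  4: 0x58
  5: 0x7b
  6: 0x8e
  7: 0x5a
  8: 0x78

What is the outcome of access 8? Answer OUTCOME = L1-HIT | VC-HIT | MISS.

#0 0x9a→b38/s6 MISS; vc=[]
#1 0x58→b22/s6 MISS; vc=[38]
#2 0xf6→b61/s5 MISS; vc=[38]
#3 0x6f→b27/s3 MISS; vc=[38]
#4 0x58→b22/s6 L1-HIT; vc=[38]
#5 0x7b→b30/s6 MISS; vc=[38,22]
#6 0x8e→b35/s3 MISS; vc=[38,22,27]
#7 0x5a→b22/s6 VC-HIT; vc=[38,30,27]
#8 0x78→b30/s6 VC-HIT; vc=[38,22,27]

OUTCOME = VC-HIT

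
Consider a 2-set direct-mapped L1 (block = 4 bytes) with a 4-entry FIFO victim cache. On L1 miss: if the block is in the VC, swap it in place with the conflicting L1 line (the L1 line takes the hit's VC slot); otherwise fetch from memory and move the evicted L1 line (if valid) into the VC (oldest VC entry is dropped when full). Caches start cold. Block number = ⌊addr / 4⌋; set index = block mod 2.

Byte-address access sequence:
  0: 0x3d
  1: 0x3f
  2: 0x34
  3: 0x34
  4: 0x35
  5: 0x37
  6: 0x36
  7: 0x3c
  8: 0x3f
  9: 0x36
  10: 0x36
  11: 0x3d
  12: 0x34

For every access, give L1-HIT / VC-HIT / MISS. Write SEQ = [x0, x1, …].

#0 0x3d→b15/s1 MISS; vc=[]
#1 0x3f→b15/s1 L1-HIT; vc=[]
#2 0x34→b13/s1 MISS; vc=[15]
#3 0x34→b13/s1 L1-HIT; vc=[15]
#4 0x35→b13/s1 L1-HIT; vc=[15]
#5 0x37→b13/s1 L1-HIT; vc=[15]
#6 0x36→b13/s1 L1-HIT; vc=[15]
#7 0x3c→b15/s1 VC-HIT; vc=[13]
#8 0x3f→b15/s1 L1-HIT; vc=[13]
#9 0x36→b13/s1 VC-HIT; vc=[15]
#10 0x36→b13/s1 L1-HIT; vc=[15]
#11 0x3d→b15/s1 VC-HIT; vc=[13]
#12 0x34→b13/s1 VC-HIT; vc=[15]

SEQ = [MISS, L1-HIT, MISS, L1-HIT, L1-HIT, L1-HIT, L1-HIT, VC-HIT, L1-HIT, VC-HIT, L1-HIT, VC-HIT, VC-HIT]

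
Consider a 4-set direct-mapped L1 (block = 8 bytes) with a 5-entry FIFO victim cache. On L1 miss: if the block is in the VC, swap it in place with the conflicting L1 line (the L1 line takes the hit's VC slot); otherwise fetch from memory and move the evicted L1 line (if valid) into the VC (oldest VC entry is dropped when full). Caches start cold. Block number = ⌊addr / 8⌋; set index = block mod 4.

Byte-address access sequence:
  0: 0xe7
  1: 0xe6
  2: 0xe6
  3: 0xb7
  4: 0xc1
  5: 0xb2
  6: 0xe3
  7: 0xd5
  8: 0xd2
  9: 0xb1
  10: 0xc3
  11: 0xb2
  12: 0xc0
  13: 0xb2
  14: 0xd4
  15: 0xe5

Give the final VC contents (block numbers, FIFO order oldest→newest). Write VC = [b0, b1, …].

  [0] addr=0xe7 blk=28 s=0: MISS | VC []
  [1] addr=0xe6 blk=28 s=0: L1-HIT | VC []
  [2] addr=0xe6 blk=28 s=0: L1-HIT | VC []
  [3] addr=0xb7 blk=22 s=2: MISS | VC []
  [4] addr=0xc1 blk=24 s=0: MISS | VC [28]
  [5] addr=0xb2 blk=22 s=2: L1-HIT | VC [28]
  [6] addr=0xe3 blk=28 s=0: VC-HIT | VC [24]
  [7] addr=0xd5 blk=26 s=2: MISS | VC [24, 22]
  [8] addr=0xd2 blk=26 s=2: L1-HIT | VC [24, 22]
  [9] addr=0xb1 blk=22 s=2: VC-HIT | VC [24, 26]
  [10] addr=0xc3 blk=24 s=0: VC-HIT | VC [28, 26]
  [11] addr=0xb2 blk=22 s=2: L1-HIT | VC [28, 26]
  [12] addr=0xc0 blk=24 s=0: L1-HIT | VC [28, 26]
  [13] addr=0xb2 blk=22 s=2: L1-HIT | VC [28, 26]
  [14] addr=0xd4 blk=26 s=2: VC-HIT | VC [28, 22]
  [15] addr=0xe5 blk=28 s=0: VC-HIT | VC [24, 22]

VC = [24, 22]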